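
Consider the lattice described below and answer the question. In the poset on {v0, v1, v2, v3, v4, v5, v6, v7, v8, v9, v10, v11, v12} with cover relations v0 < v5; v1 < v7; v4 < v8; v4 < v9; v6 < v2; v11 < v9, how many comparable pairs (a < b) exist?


A comparable pair {a,b} has a < b or b < a in the order.
Count unordered pairs where one element is strictly below the other.
Examples: {v0,v5}, {v1,v7}, {v2,v6}, {v4,v8}, ...
Total comparable pairs: 6


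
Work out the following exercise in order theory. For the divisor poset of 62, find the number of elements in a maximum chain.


A chain is a totally ordered subset; we count the number of elements in a maximum chain.
Compute, for each element x, the size of the longest chain ending at x:
  1: 1
  2: 2
  31: 2
  62: 3
A maximum chain: 1 < 2 < 62
Number of elements in the longest chain: 3


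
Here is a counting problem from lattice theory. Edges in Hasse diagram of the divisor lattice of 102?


A cover relation a -< b holds when a < b with no c strictly between.
Cover relations:
  1 -< 2
  1 -< 3
  1 -< 17
  2 -< 6
  2 -< 34
  3 -< 6
  3 -< 51
  6 -< 102
  ...4 more
Total: 12


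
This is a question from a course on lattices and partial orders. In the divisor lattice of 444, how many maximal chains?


A maximal chain goes from the minimum element to a maximal element via cover relations.
Counting all min-to-max paths in the cover graph.
Total maximal chains: 12


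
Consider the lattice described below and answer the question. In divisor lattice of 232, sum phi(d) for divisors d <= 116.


Divisors of 232 up to 116: [1, 2, 4, 8, 29, 58, 116]
phi values: [1, 1, 2, 4, 28, 28, 56]
Sum = 120


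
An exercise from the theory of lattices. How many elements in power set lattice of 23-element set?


Power set = 2^n.
2^23 = 8388608


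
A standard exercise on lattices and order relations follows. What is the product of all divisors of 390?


Divisors of 390: [1, 2, 3, 5, 6, 10, 13, 15, 26, 30, 39, 65, 78, 130, 195, 390]
Product = n^(d(n)/2) = 390^(16/2)
Product = 535200926048100000000


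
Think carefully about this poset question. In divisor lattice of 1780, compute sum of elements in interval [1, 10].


Interval [1,10] in divisors of 1780: [1, 2, 5, 10]
Sum = 18


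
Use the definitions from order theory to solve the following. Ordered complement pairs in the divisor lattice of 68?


Complement pair (a,b): a meet b = bottom, a join b = top.
Here: gcd(a,b)=1 and lcm(a,b)=68, i.e. a*b=68 with a,b coprime.
Pairs found: (1,68), (4,17), (17,4), (68,1)
Total ordered pairs: 4


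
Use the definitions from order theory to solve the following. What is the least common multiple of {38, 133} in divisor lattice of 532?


In a divisor lattice, join = lcm (least common multiple).
Compute lcm iteratively: start with first element, then lcm(current, next).
Elements: [38, 133]
lcm(38,133) = 266
Final lcm = 266


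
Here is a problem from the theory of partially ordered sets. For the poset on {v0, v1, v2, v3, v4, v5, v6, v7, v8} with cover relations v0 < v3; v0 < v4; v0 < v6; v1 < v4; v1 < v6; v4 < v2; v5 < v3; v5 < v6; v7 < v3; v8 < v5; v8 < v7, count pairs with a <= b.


The order relation is {(a,b) : a <= b}, reflexive so it includes (a,a).
Examples: (v0,v0), (v0,v2), (v0,v3), (v0,v4), (v0,v6), ...
Total ordered pairs: 24


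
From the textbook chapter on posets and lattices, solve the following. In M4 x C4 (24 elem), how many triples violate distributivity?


Distributive law: a ^ (b v c) = (a ^ b) v (a ^ c).
Check all 24^3 = 13824 ordered triples (a,b,c).
  e.g. a=(a1,0), b=(a2,0), c=(a3,0): lhs=(a1,0) != rhs=(0,0)
  e.g. a=(a1,0), b=(a2,0), c=(a3,1): lhs=(a1,0) != rhs=(0,0)
Total violating triples: 1536


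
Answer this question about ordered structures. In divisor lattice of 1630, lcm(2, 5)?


Join=lcm.
gcd(2,5)=1
lcm=10


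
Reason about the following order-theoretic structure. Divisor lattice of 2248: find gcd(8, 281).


In a divisor lattice, meet = gcd (greatest common divisor).
By Euclidean algorithm or factoring: gcd(8,281) = 1


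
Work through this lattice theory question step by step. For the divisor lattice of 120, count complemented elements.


An element a is complemented if some b has a meet b = bottom, a join b = top.
a is complemented iff gcd(a, n/a)=1, i.e. a is a unitary divisor of 120.
Complemented elements: 1, 3, 5, 8, 15, 24, ... (2 more)
Count: 8


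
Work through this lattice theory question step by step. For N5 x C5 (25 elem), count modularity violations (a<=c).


Modular law: if a <= c then a v (b ^ c) = (a v b) ^ c.
Check all triples (a,b,c) with a <= c among 25 elements.
  e.g. a=(a,0), b=(c,0), c=(b,0): lhs=(a,0) != rhs=(b,0)
  e.g. a=(a,0), b=(c,1), c=(b,0): lhs=(a,0) != rhs=(b,0)
Total violating triples: 75


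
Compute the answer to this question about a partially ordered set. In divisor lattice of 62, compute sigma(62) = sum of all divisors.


sigma(n) = sum of divisors.
Divisors of 62: [1, 2, 31, 62]
Sum = 96


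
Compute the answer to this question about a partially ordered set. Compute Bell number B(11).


B(n) = number of set partitions of an n-element set.
B(n) satisfies the recurrence: B(n+1) = sum_k C(n,k)*B(k).
B(11) = 678570


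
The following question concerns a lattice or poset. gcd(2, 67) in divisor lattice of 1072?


Meet=gcd.
gcd(2,67)=1


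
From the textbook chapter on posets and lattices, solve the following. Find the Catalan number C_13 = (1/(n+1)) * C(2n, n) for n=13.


C(n) = C(2n, n) / (n+1).
C(26, 13) = 10400600
C(13) = 10400600 / 14 = 742900


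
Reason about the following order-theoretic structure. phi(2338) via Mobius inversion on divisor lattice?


phi(n) = n * prod_{p|n} (1 - 1/p).
Prime divisors of 2338: [2, 7, 167]
phi(2338) = 2338 * (1 - 1/2) * (1 - 1/7) * (1 - 1/167)
phi(2338) = 996


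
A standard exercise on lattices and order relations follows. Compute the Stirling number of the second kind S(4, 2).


S(n,k) = k*S(n-1,k) + S(n-1,k-1).
S(3,2) = 3, S(3,1) = 1
S(4,2) = 2*3 + 1 = 6 + 1
S(4,2) = 7


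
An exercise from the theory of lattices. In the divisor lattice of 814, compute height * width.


Height = length of longest chain minus 1; width = size of largest antichain.
A maximum chain: 1 | 37 | 407 | 814  (height 3).
A maximum antichain: {2, 11, 37}  (width 3).
Product = 3 * 3 = 9


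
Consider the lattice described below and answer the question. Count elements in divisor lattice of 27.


Divisors of 27: [1, 3, 9, 27]
Count: 4


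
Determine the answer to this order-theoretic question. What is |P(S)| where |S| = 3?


Power set = 2^n.
2^3 = 8


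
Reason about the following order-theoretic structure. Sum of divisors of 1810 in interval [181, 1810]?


Interval [181,1810] in divisors of 1810: [181, 362, 905, 1810]
Sum = 3258


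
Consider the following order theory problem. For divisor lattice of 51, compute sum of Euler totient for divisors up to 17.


Divisors of 51 up to 17: [1, 3, 17]
phi values: [1, 2, 16]
Sum = 19


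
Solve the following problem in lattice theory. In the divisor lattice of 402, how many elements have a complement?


An element a is complemented if some b has a meet b = bottom, a join b = top.
a is complemented iff gcd(a, n/a)=1, i.e. a is a unitary divisor of 402.
Complemented elements: 1, 2, 3, 6, 67, 134, ... (2 more)
Count: 8


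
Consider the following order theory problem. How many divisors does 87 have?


Divisors of 87: [1, 3, 29, 87]
Count: 4


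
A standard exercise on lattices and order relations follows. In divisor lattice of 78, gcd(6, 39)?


Meet=gcd.
gcd(6,39)=3


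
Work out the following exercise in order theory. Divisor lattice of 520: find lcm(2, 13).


In a divisor lattice, join = lcm (least common multiple).
gcd(2,13) = 1
lcm(2,13) = 2*13/gcd = 26/1 = 26


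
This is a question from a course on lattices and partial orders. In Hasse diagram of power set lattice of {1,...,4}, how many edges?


A cover relation a -< b holds when a < b with no c strictly between.
Cover relations:
  {} -< {1}
  {} -< {2}
  {} -< {3}
  {} -< {4}
  {1} -< {1,2}
  {1} -< {1,3}
  {1} -< {1,4}
  {2} -< {1,2}
  ...24 more
Total: 32


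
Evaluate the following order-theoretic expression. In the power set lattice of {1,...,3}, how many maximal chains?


A maximal chain goes from the minimum element to a maximal element via cover relations.
Counting all min-to-max paths in the cover graph.
Total maximal chains: 6


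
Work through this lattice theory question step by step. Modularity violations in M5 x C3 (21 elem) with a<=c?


Modular law: if a <= c then a v (b ^ c) = (a v b) ^ c.
Check all triples (a,b,c) with a <= c among 21 elements.
This lattice is modular (diamonds M_m and their chain-products are modular).
Total violating triples: 0


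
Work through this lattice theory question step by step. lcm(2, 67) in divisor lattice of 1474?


Join=lcm.
gcd(2,67)=1
lcm=134


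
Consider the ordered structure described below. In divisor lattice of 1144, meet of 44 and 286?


In a divisor lattice, meet = gcd (greatest common divisor).
By Euclidean algorithm or factoring: gcd(44,286) = 22


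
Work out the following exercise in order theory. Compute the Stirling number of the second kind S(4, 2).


S(n,k) = k*S(n-1,k) + S(n-1,k-1).
S(3,2) = 3, S(3,1) = 1
S(4,2) = 2*3 + 1 = 6 + 1
S(4,2) = 7


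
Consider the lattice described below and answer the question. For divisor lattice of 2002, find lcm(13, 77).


In a divisor lattice, join = lcm (least common multiple).
Compute lcm iteratively: start with first element, then lcm(current, next).
Elements: [13, 77]
lcm(13,77) = 1001
Final lcm = 1001


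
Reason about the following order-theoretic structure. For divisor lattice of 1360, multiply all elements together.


Divisors of 1360: [1, 2, 4, 5, 8, 10, 16, 17, 20, 34, 40, 68, 80, 85, 136, 170, 272, 340, 680, 1360]
Product = n^(d(n)/2) = 1360^(20/2)
Product = 21646569678409836789760000000000


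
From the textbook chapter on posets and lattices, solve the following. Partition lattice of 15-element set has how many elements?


B(n) = number of set partitions of an n-element set.
B(n) satisfies the recurrence: B(n+1) = sum_k C(n,k)*B(k).
B(15) = 1382958545


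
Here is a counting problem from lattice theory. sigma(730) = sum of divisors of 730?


sigma(n) = sum of divisors.
Divisors of 730: [1, 2, 5, 10, 73, 146, 365, 730]
Sum = 1332


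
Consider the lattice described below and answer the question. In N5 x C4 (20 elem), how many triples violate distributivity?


Distributive law: a ^ (b v c) = (a ^ b) v (a ^ c).
Check all 20^3 = 8000 ordered triples (a,b,c).
  e.g. a=(b,0), b=(a,0), c=(c,0): lhs=(b,0) != rhs=(a,0)
  e.g. a=(b,0), b=(a,0), c=(c,1): lhs=(b,0) != rhs=(a,0)
Total violating triples: 128


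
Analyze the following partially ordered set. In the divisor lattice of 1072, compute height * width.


Height = length of longest chain minus 1; width = size of largest antichain.
A maximum chain: 1 | 67 | 134 | 268 | 536 | 1072  (height 5).
A maximum antichain: {2, 67}  (width 2).
Product = 5 * 2 = 10


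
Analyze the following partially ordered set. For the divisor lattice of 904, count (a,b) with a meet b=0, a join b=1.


Complement pair (a,b): a meet b = bottom, a join b = top.
Here: gcd(a,b)=1 and lcm(a,b)=904, i.e. a*b=904 with a,b coprime.
Pairs found: (1,904), (8,113), (113,8), (904,1)
Total ordered pairs: 4


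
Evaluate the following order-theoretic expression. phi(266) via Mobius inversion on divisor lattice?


phi(n) = n * prod_{p|n} (1 - 1/p).
Prime divisors of 266: [2, 7, 19]
phi(266) = 266 * (1 - 1/2) * (1 - 1/7) * (1 - 1/19)
phi(266) = 108


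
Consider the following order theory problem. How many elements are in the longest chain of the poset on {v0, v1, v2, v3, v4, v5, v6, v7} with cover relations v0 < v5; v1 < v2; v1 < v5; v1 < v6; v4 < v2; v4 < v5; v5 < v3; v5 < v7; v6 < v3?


A chain is a totally ordered subset; we count the number of elements in a maximum chain.
Compute, for each element x, the size of the longest chain ending at x:
  v0: 1
  v1: 1
  v4: 1
  v6: 2
  v2: 2
  v5: 2
  ...
A maximum chain: v0 < v5 < v3
Number of elements in the longest chain: 3


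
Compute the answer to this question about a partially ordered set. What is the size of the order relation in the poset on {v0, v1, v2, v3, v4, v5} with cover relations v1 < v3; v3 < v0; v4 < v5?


The order relation is {(a,b) : a <= b}, reflexive so it includes (a,a).
Examples: (v0,v0), (v1,v0), (v1,v1), (v1,v3), (v2,v2), ...
Total ordered pairs: 10


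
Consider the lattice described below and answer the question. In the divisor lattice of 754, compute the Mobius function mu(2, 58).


In a divisor lattice, mu(a,b) = mu(b/a) where mu is the classical Mobius function.
b/a = 58/2 = 29
Prime factorization of 29: primes [29]
29 is squarefree with 1 prime factor(s), so mu(29) = (-1)^1 = -1


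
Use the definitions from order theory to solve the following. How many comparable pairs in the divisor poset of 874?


A comparable pair {a,b} has a < b or b < a in the order.
Count unordered pairs where one element is strictly below the other.
Examples: {1,2}, {1,19}, {1,23}, {1,38}, ...
Total comparable pairs: 19


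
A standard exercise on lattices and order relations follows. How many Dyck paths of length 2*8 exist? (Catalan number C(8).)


C(n) = C(2n, n) / (n+1).
C(16, 8) = 12870
C(8) = 12870 / 9 = 1430


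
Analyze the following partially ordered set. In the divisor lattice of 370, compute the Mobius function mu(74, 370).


In a divisor lattice, mu(a,b) = mu(b/a) where mu is the classical Mobius function.
b/a = 370/74 = 5
Prime factorization of 5: primes [5]
5 is squarefree with 1 prime factor(s), so mu(5) = (-1)^1 = -1


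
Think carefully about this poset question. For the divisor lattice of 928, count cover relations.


A cover relation a -< b holds when a < b with no c strictly between.
Cover relations:
  1 -< 2
  1 -< 29
  2 -< 4
  2 -< 58
  4 -< 8
  4 -< 116
  8 -< 16
  8 -< 232
  ...8 more
Total: 16


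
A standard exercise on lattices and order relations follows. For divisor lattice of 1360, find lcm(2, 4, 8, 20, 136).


In a divisor lattice, join = lcm (least common multiple).
Compute lcm iteratively: start with first element, then lcm(current, next).
Elements: [2, 4, 8, 20, 136]
lcm(2,4) = 4
lcm(4,8) = 8
lcm(8,20) = 40
lcm(40,136) = 680
Final lcm = 680


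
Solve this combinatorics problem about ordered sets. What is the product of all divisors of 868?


Divisors of 868: [1, 2, 4, 7, 14, 28, 31, 62, 124, 217, 434, 868]
Product = n^(d(n)/2) = 868^(12/2)
Product = 427679418638209024


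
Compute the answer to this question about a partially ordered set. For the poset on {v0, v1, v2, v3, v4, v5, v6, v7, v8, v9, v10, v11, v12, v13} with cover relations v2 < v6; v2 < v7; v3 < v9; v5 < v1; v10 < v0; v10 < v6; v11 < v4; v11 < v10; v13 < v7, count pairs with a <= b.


The order relation is {(a,b) : a <= b}, reflexive so it includes (a,a).
Examples: (v0,v0), (v1,v1), (v10,v0), (v10,v10), (v10,v6), ...
Total ordered pairs: 25


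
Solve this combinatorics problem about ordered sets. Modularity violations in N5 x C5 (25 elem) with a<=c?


Modular law: if a <= c then a v (b ^ c) = (a v b) ^ c.
Check all triples (a,b,c) with a <= c among 25 elements.
  e.g. a=(a,0), b=(c,0), c=(b,0): lhs=(a,0) != rhs=(b,0)
  e.g. a=(a,0), b=(c,1), c=(b,0): lhs=(a,0) != rhs=(b,0)
Total violating triples: 75


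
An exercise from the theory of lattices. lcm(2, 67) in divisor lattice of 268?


Join=lcm.
gcd(2,67)=1
lcm=134


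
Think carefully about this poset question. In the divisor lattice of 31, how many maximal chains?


A maximal chain goes from the minimum element to a maximal element via cover relations.
Counting all min-to-max paths in the cover graph.
Total maximal chains: 1


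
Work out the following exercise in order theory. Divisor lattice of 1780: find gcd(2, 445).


In a divisor lattice, meet = gcd (greatest common divisor).
By Euclidean algorithm or factoring: gcd(2,445) = 1


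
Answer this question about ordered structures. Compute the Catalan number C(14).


C(n) = C(2n, n) / (n+1).
C(28, 14) = 40116600
C(14) = 40116600 / 15 = 2674440


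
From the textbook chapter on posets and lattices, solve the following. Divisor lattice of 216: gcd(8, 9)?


Meet=gcd.
gcd(8,9)=1


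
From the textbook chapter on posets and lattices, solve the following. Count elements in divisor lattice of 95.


Divisors of 95: [1, 5, 19, 95]
Count: 4


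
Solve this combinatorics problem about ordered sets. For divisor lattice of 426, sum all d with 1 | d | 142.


Interval [1,142] in divisors of 426: [1, 2, 71, 142]
Sum = 216


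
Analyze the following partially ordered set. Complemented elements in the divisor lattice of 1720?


An element a is complemented if some b has a meet b = bottom, a join b = top.
a is complemented iff gcd(a, n/a)=1, i.e. a is a unitary divisor of 1720.
Complemented elements: 1, 5, 8, 40, 43, 215, ... (2 more)
Count: 8


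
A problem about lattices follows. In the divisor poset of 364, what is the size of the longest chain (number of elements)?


A chain is a totally ordered subset; we count the number of elements in a maximum chain.
Compute, for each element x, the size of the longest chain ending at x:
  1: 1
  2: 2
  7: 2
  13: 2
  4: 3
  14: 3
  ...
A maximum chain: 1 < 2 < 4 < 28 < 364
Number of elements in the longest chain: 5


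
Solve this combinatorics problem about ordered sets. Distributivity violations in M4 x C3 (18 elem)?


Distributive law: a ^ (b v c) = (a ^ b) v (a ^ c).
Check all 18^3 = 5832 ordered triples (a,b,c).
  e.g. a=(a1,0), b=(a2,0), c=(a3,0): lhs=(a1,0) != rhs=(0,0)
  e.g. a=(a1,0), b=(a2,0), c=(a3,1): lhs=(a1,0) != rhs=(0,0)
Total violating triples: 648


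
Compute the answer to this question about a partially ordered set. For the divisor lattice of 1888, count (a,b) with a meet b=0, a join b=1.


Complement pair (a,b): a meet b = bottom, a join b = top.
Here: gcd(a,b)=1 and lcm(a,b)=1888, i.e. a*b=1888 with a,b coprime.
Pairs found: (1,1888), (32,59), (59,32), (1888,1)
Total ordered pairs: 4


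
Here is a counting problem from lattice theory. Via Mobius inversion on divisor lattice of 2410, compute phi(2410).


phi(n) = n * prod_{p|n} (1 - 1/p).
Prime divisors of 2410: [2, 5, 241]
phi(2410) = 2410 * (1 - 1/2) * (1 - 1/5) * (1 - 1/241)
phi(2410) = 960


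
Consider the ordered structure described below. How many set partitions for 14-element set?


B(n) = number of set partitions of an n-element set.
B(n) satisfies the recurrence: B(n+1) = sum_k C(n,k)*B(k).
B(14) = 190899322


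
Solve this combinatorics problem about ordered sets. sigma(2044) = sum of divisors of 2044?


sigma(n) = sum of divisors.
Divisors of 2044: [1, 2, 4, 7, 14, 28, 73, 146, 292, 511, 1022, 2044]
Sum = 4144


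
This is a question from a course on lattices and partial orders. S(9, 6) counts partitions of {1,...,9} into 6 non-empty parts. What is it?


S(n,k) = k*S(n-1,k) + S(n-1,k-1).
S(8,6) = 266, S(8,5) = 1050
S(9,6) = 6*266 + 1050 = 1596 + 1050
S(9,6) = 2646


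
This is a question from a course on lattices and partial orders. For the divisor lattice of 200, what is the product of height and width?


Height = length of longest chain minus 1; width = size of largest antichain.
A maximum chain: 1 | 5 | 25 | 50 | 100 | 200  (height 5).
A maximum antichain: {4, 10, 25}  (width 3).
Product = 5 * 3 = 15


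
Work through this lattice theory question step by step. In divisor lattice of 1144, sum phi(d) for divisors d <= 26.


Divisors of 1144 up to 26: [1, 2, 4, 8, 11, 13, 22, 26]
phi values: [1, 1, 2, 4, 10, 12, 10, 12]
Sum = 52


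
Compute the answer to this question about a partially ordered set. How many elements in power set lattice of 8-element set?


Power set = 2^n.
2^8 = 256


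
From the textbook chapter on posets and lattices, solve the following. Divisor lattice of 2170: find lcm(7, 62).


In a divisor lattice, join = lcm (least common multiple).
gcd(7,62) = 1
lcm(7,62) = 7*62/gcd = 434/1 = 434


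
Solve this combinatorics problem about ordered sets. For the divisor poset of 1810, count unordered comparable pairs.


A comparable pair {a,b} has a < b or b < a in the order.
Count unordered pairs where one element is strictly below the other.
Examples: {1,2}, {1,5}, {1,10}, {1,181}, ...
Total comparable pairs: 19


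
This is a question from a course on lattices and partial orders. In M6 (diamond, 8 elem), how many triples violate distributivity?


Distributive law: a ^ (b v c) = (a ^ b) v (a ^ c).
Check all 8^3 = 512 ordered triples (a,b,c).
  e.g. a=a1, b=a2, c=a3: lhs=a1 != rhs=0
  e.g. a=a1, b=a2, c=a4: lhs=a1 != rhs=0
Total violating triples: 120


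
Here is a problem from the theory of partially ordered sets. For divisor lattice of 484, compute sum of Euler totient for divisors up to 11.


Divisors of 484 up to 11: [1, 2, 4, 11]
phi values: [1, 1, 2, 10]
Sum = 14


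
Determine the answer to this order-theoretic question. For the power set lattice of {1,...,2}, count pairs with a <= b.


The order relation is {(a,b) : a <= b}, reflexive so it includes (a,a).
Examples: ({},{}), ({},{1,2}), ({},{1}), ({},{2}), ({1,2},{1,2}), ...
Total ordered pairs: 9


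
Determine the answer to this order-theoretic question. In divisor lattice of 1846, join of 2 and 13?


In a divisor lattice, join = lcm (least common multiple).
gcd(2,13) = 1
lcm(2,13) = 2*13/gcd = 26/1 = 26


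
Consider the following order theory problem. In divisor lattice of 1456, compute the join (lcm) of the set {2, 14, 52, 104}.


In a divisor lattice, join = lcm (least common multiple).
Compute lcm iteratively: start with first element, then lcm(current, next).
Elements: [2, 14, 52, 104]
lcm(2,14) = 14
lcm(14,52) = 364
lcm(364,104) = 728
Final lcm = 728


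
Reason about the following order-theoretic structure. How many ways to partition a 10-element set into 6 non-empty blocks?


S(n,k) = k*S(n-1,k) + S(n-1,k-1).
S(9,6) = 2646, S(9,5) = 6951
S(10,6) = 6*2646 + 6951 = 15876 + 6951
S(10,6) = 22827


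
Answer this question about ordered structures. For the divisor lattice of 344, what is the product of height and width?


Height = length of longest chain minus 1; width = size of largest antichain.
A maximum chain: 1 | 43 | 86 | 172 | 344  (height 4).
A maximum antichain: {2, 43}  (width 2).
Product = 4 * 2 = 8


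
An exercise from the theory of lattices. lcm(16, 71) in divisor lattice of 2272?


Join=lcm.
gcd(16,71)=1
lcm=1136


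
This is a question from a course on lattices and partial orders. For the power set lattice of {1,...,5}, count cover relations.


A cover relation a -< b holds when a < b with no c strictly between.
Cover relations:
  {} -< {1}
  {} -< {2}
  {} -< {3}
  {} -< {4}
  {} -< {5}
  {1} -< {1,2}
  {1} -< {1,3}
  {1} -< {1,4}
  ...72 more
Total: 80


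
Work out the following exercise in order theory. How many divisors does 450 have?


Divisors of 450: [1, 2, 3, 5, 6, 9, 10, 15, 18, 25, 30, 45, 50, 75, 90, 150, 225, 450]
Count: 18


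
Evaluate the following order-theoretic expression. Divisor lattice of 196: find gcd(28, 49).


In a divisor lattice, meet = gcd (greatest common divisor).
By Euclidean algorithm or factoring: gcd(28,49) = 7


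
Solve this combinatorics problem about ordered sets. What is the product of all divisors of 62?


Divisors of 62: [1, 2, 31, 62]
Product = n^(d(n)/2) = 62^(4/2)
Product = 3844


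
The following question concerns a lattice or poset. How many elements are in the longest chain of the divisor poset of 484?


A chain is a totally ordered subset; we count the number of elements in a maximum chain.
Compute, for each element x, the size of the longest chain ending at x:
  1: 1
  2: 2
  11: 2
  4: 3
  121: 3
  22: 3
  ...
A maximum chain: 1 < 2 < 4 < 44 < 484
Number of elements in the longest chain: 5


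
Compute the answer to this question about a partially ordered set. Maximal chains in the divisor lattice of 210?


A maximal chain goes from the minimum element to a maximal element via cover relations.
Counting all min-to-max paths in the cover graph.
Total maximal chains: 24


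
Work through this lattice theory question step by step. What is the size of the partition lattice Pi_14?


B(n) = number of set partitions of an n-element set.
B(n) satisfies the recurrence: B(n+1) = sum_k C(n,k)*B(k).
B(14) = 190899322


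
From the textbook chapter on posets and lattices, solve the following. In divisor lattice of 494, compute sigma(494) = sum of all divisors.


sigma(n) = sum of divisors.
Divisors of 494: [1, 2, 13, 19, 26, 38, 247, 494]
Sum = 840


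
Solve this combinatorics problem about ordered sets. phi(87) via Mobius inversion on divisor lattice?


phi(n) = n * prod_{p|n} (1 - 1/p).
Prime divisors of 87: [3, 29]
phi(87) = 87 * (1 - 1/3) * (1 - 1/29)
phi(87) = 56


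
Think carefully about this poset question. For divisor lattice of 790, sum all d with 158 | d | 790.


Interval [158,790] in divisors of 790: [158, 790]
Sum = 948


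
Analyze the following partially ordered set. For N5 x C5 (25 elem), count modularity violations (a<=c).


Modular law: if a <= c then a v (b ^ c) = (a v b) ^ c.
Check all triples (a,b,c) with a <= c among 25 elements.
  e.g. a=(a,0), b=(c,0), c=(b,0): lhs=(a,0) != rhs=(b,0)
  e.g. a=(a,0), b=(c,1), c=(b,0): lhs=(a,0) != rhs=(b,0)
Total violating triples: 75


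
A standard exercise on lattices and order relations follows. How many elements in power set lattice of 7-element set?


Power set = 2^n.
2^7 = 128


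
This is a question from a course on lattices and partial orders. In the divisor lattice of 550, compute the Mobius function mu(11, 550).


In a divisor lattice, mu(a,b) = mu(b/a) where mu is the classical Mobius function.
b/a = 550/11 = 50
Prime factorization of 50: primes [2, 5]
50 is not squarefree, so mu(50) = 0


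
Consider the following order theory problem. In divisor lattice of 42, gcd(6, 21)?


Meet=gcd.
gcd(6,21)=3


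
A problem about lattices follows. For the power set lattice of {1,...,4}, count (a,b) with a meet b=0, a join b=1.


Complement pair (a,b): a meet b = bottom, a join b = top.
Here: A intersect B = {} and A union B = {1,...,4}.
Pairs found: ({},{1,2,3,4}), ({1},{2,3,4}), ({2},{1,3,4}), ({3},{1,2,4}), ... (12 more)
Total ordered pairs: 16


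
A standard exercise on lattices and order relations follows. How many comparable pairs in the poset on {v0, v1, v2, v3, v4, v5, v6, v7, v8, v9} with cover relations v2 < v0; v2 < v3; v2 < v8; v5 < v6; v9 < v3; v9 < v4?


A comparable pair {a,b} has a < b or b < a in the order.
Count unordered pairs where one element is strictly below the other.
Examples: {v0,v2}, {v2,v3}, {v2,v8}, {v3,v9}, ...
Total comparable pairs: 6


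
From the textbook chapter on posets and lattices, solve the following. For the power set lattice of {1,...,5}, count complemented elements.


An element a is complemented if some b has a meet b = bottom, a join b = top.
every subset A has complement S\A, so all elements are complemented.
Complemented elements: {}, {1}, {2}, {3}, {4}, {5}, ... (26 more)
Count: 32


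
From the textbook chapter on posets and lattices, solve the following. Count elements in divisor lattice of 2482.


Divisors of 2482: [1, 2, 17, 34, 73, 146, 1241, 2482]
Count: 8


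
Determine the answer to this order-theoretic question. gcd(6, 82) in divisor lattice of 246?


Meet=gcd.
gcd(6,82)=2


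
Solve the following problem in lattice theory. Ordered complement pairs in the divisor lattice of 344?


Complement pair (a,b): a meet b = bottom, a join b = top.
Here: gcd(a,b)=1 and lcm(a,b)=344, i.e. a*b=344 with a,b coprime.
Pairs found: (1,344), (8,43), (43,8), (344,1)
Total ordered pairs: 4


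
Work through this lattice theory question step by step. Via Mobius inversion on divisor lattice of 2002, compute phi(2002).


phi(n) = n * prod_{p|n} (1 - 1/p).
Prime divisors of 2002: [2, 7, 11, 13]
phi(2002) = 2002 * (1 - 1/2) * (1 - 1/7) * (1 - 1/11) * (1 - 1/13)
phi(2002) = 720


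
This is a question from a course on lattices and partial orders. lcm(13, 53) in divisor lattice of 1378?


Join=lcm.
gcd(13,53)=1
lcm=689


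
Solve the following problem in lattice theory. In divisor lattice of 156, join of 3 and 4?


In a divisor lattice, join = lcm (least common multiple).
gcd(3,4) = 1
lcm(3,4) = 3*4/gcd = 12/1 = 12


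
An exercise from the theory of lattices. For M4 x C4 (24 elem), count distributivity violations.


Distributive law: a ^ (b v c) = (a ^ b) v (a ^ c).
Check all 24^3 = 13824 ordered triples (a,b,c).
  e.g. a=(a1,0), b=(a2,0), c=(a3,0): lhs=(a1,0) != rhs=(0,0)
  e.g. a=(a1,0), b=(a2,0), c=(a3,1): lhs=(a1,0) != rhs=(0,0)
Total violating triples: 1536


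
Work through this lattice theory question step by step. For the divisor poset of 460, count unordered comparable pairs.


A comparable pair {a,b} has a < b or b < a in the order.
Count unordered pairs where one element is strictly below the other.
Examples: {1,2}, {1,4}, {1,5}, {1,10}, ...
Total comparable pairs: 42


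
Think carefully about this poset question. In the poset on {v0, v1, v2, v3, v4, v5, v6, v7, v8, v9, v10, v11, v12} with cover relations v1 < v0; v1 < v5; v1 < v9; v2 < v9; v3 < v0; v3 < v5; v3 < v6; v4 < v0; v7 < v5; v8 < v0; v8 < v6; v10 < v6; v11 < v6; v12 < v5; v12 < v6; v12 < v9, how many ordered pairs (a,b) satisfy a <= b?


The order relation is {(a,b) : a <= b}, reflexive so it includes (a,a).
Examples: (v0,v0), (v1,v0), (v1,v1), (v1,v5), (v1,v9), ...
Total ordered pairs: 29


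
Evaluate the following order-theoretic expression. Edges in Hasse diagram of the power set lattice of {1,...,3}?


A cover relation a -< b holds when a < b with no c strictly between.
Cover relations:
  {} -< {1}
  {} -< {2}
  {} -< {3}
  {1} -< {1,2}
  {1} -< {1,3}
  {2} -< {1,2}
  {2} -< {2,3}
  {3} -< {1,3}
  ...4 more
Total: 12


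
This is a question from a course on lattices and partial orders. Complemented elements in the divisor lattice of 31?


An element a is complemented if some b has a meet b = bottom, a join b = top.
a is complemented iff gcd(a, n/a)=1, i.e. a is a unitary divisor of 31.
Complemented elements: 1, 31
Count: 2


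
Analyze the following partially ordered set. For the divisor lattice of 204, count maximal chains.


A maximal chain goes from the minimum element to a maximal element via cover relations.
Counting all min-to-max paths in the cover graph.
Total maximal chains: 12


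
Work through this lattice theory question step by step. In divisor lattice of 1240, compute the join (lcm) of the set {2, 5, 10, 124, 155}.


In a divisor lattice, join = lcm (least common multiple).
Compute lcm iteratively: start with first element, then lcm(current, next).
Elements: [2, 5, 10, 124, 155]
lcm(2,5) = 10
lcm(10,10) = 10
lcm(10,124) = 620
lcm(620,155) = 620
Final lcm = 620


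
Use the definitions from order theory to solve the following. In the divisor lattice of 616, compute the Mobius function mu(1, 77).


In a divisor lattice, mu(a,b) = mu(b/a) where mu is the classical Mobius function.
b/a = 77/1 = 77
Prime factorization of 77: primes [7, 11]
77 is squarefree with 2 prime factor(s), so mu(77) = (-1)^2 = 1


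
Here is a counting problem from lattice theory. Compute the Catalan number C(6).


C(n) = C(2n, n) / (n+1).
C(12, 6) = 924
C(6) = 924 / 7 = 132


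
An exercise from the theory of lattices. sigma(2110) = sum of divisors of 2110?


sigma(n) = sum of divisors.
Divisors of 2110: [1, 2, 5, 10, 211, 422, 1055, 2110]
Sum = 3816


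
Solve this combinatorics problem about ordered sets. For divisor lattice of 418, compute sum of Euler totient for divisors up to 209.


Divisors of 418 up to 209: [1, 2, 11, 19, 22, 38, 209]
phi values: [1, 1, 10, 18, 10, 18, 180]
Sum = 238


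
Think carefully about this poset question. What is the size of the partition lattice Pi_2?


B(n) = number of set partitions of an n-element set.
B(n) satisfies the recurrence: B(n+1) = sum_k C(n,k)*B(k).
B(2) = 2


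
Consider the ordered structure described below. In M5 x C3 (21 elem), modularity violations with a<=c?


Modular law: if a <= c then a v (b ^ c) = (a v b) ^ c.
Check all triples (a,b,c) with a <= c among 21 elements.
This lattice is modular (diamonds M_m and their chain-products are modular).
Total violating triples: 0


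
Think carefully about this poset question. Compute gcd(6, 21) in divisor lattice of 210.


In a divisor lattice, meet = gcd (greatest common divisor).
By Euclidean algorithm or factoring: gcd(6,21) = 3


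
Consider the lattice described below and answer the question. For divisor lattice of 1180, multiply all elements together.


Divisors of 1180: [1, 2, 4, 5, 10, 20, 59, 118, 236, 295, 590, 1180]
Product = n^(d(n)/2) = 1180^(12/2)
Product = 2699554153024000000


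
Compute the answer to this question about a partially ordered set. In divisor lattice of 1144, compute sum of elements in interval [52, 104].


Interval [52,104] in divisors of 1144: [52, 104]
Sum = 156


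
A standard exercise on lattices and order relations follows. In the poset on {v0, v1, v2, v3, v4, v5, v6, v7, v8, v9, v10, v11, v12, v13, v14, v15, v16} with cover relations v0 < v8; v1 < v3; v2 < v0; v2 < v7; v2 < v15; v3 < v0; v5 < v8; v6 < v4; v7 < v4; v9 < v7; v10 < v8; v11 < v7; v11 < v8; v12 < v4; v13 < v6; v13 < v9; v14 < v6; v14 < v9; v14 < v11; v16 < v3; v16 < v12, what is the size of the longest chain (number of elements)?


A chain is a totally ordered subset; we count the number of elements in a maximum chain.
Compute, for each element x, the size of the longest chain ending at x:
  v1: 1
  v2: 1
  v5: 1
  v10: 1
  v13: 1
  v14: 1
  ...
A maximum chain: v13 < v9 < v7 < v4
Number of elements in the longest chain: 4


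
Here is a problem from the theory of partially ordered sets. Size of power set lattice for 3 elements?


Power set = 2^n.
2^3 = 8


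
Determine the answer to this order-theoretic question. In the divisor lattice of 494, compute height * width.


Height = length of longest chain minus 1; width = size of largest antichain.
A maximum chain: 1 | 19 | 247 | 494  (height 3).
A maximum antichain: {2, 13, 19}  (width 3).
Product = 3 * 3 = 9


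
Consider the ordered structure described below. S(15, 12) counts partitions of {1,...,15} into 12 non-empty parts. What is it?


S(n,k) = k*S(n-1,k) + S(n-1,k-1).
S(14,12) = 3367, S(14,11) = 66066
S(15,12) = 12*3367 + 66066 = 40404 + 66066
S(15,12) = 106470


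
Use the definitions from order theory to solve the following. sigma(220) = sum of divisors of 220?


sigma(n) = sum of divisors.
Divisors of 220: [1, 2, 4, 5, 10, 11, 20, 22, 44, 55, 110, 220]
Sum = 504


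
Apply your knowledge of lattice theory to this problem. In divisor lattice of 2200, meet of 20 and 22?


In a divisor lattice, meet = gcd (greatest common divisor).
By Euclidean algorithm or factoring: gcd(20,22) = 2


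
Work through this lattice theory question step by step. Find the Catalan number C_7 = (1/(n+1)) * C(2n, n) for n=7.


C(n) = C(2n, n) / (n+1).
C(14, 7) = 3432
C(7) = 3432 / 8 = 429


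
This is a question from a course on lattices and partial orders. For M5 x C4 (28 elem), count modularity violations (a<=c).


Modular law: if a <= c then a v (b ^ c) = (a v b) ^ c.
Check all triples (a,b,c) with a <= c among 28 elements.
This lattice is modular (diamonds M_m and their chain-products are modular).
Total violating triples: 0


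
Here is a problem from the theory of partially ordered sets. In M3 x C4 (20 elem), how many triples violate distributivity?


Distributive law: a ^ (b v c) = (a ^ b) v (a ^ c).
Check all 20^3 = 8000 ordered triples (a,b,c).
  e.g. a=(a1,0), b=(a2,0), c=(a3,0): lhs=(a1,0) != rhs=(0,0)
  e.g. a=(a1,0), b=(a2,0), c=(a3,1): lhs=(a1,0) != rhs=(0,0)
Total violating triples: 384


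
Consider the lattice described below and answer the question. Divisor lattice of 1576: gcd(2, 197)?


Meet=gcd.
gcd(2,197)=1


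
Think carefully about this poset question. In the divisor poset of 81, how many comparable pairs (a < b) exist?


A comparable pair {a,b} has a < b or b < a in the order.
Count unordered pairs where one element is strictly below the other.
Examples: {1,3}, {1,9}, {1,27}, {1,81}, ...
Total comparable pairs: 10


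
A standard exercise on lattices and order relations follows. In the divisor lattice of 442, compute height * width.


Height = length of longest chain minus 1; width = size of largest antichain.
A maximum chain: 1 | 17 | 221 | 442  (height 3).
A maximum antichain: {2, 13, 17}  (width 3).
Product = 3 * 3 = 9


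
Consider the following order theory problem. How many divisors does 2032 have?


Divisors of 2032: [1, 2, 4, 8, 16, 127, 254, 508, 1016, 2032]
Count: 10


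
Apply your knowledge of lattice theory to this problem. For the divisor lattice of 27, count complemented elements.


An element a is complemented if some b has a meet b = bottom, a join b = top.
a is complemented iff gcd(a, n/a)=1, i.e. a is a unitary divisor of 27.
Complemented elements: 1, 27
Count: 2


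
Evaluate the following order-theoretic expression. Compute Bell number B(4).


B(n) = number of set partitions of an n-element set.
B(n) satisfies the recurrence: B(n+1) = sum_k C(n,k)*B(k).
B(4) = 15


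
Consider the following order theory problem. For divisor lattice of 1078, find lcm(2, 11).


In a divisor lattice, join = lcm (least common multiple).
Compute lcm iteratively: start with first element, then lcm(current, next).
Elements: [2, 11]
lcm(2,11) = 22
Final lcm = 22


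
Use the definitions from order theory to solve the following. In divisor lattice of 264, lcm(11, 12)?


Join=lcm.
gcd(11,12)=1
lcm=132


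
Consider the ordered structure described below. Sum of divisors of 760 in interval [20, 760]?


Interval [20,760] in divisors of 760: [20, 40, 380, 760]
Sum = 1200


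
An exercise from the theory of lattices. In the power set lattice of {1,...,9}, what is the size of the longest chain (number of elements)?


A chain is a totally ordered subset; we count the number of elements in a maximum chain.
Compute, for each element x, the size of the longest chain ending at x:
  {}: 1
  {1}: 2
  {2}: 2
  {3}: 2
  {4}: 2
  {5}: 2
  ...
A maximum chain: {} < {1} < {1,2} < {1,2,3} < {1,2,3,4} < {1,2,3,4,5} < {1,2,3,4,5,6} < {1,2,3,4,5,6,7} < {1,2,3,4,5,6,7,8} < {1,2,3,4,5,6,7,8,9}
Number of elements in the longest chain: 10


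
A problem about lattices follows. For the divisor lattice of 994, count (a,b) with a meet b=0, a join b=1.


Complement pair (a,b): a meet b = bottom, a join b = top.
Here: gcd(a,b)=1 and lcm(a,b)=994, i.e. a*b=994 with a,b coprime.
Pairs found: (1,994), (2,497), (7,142), (14,71), ... (4 more)
Total ordered pairs: 8


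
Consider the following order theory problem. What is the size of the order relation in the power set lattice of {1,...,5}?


The order relation is {(a,b) : a <= b}, reflexive so it includes (a,a).
Examples: ({},{}), ({},{1,2}), ({},{1,2,3}), ({},{1,2,3,4}), ({},{1,2,3,4,5}), ...
Total ordered pairs: 243


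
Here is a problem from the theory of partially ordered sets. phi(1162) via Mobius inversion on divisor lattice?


phi(n) = n * prod_{p|n} (1 - 1/p).
Prime divisors of 1162: [2, 7, 83]
phi(1162) = 1162 * (1 - 1/2) * (1 - 1/7) * (1 - 1/83)
phi(1162) = 492
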